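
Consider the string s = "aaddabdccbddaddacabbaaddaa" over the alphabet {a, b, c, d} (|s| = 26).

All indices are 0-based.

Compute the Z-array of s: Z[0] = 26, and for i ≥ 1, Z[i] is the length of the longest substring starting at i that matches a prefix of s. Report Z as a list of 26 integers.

[26, 1, 0, 0, 1, 0, 0, 0, 0, 0, 0, 0, 1, 0, 0, 1, 0, 1, 0, 0, 5, 1, 0, 0, 2, 1]

Z[0]=26
i=1: outside box; Z[1]=1 extend→box=[1,2)
i=2: outside box; Z[2]=0
i=3: outside box; Z[3]=0
i=4: outside box; Z[4]=1 extend→box=[4,5)
i=5: outside box; Z[5]=0
i=6: outside box; Z[6]=0
i=7: outside box; Z[7]=0
i=8: outside box; Z[8]=0
i=9: outside box; Z[9]=0
i=10: outside box; Z[10]=0
i=11: outside box; Z[11]=0
i=12: outside box; Z[12]=1 extend→box=[12,13)
i=13: outside box; Z[13]=0
i=14: outside box; Z[14]=0
i=15: outside box; Z[15]=1 extend→box=[15,16)
i=16: outside box; Z[16]=0
i=17: outside box; Z[17]=1 extend→box=[17,18)
i=18: outside box; Z[18]=0
i=19: outside box; Z[19]=0
i=20: outside box; Z[20]=5 extend→box=[20,25)
i=21: min(r-i=4, Z[1]=1)=1; Z[21]=1
i=22: min(r-i=3, Z[2]=0)=0; Z[22]=0
i=23: min(r-i=2, Z[3]=0)=0; Z[23]=0
i=24: min(r-i=1, Z[4]=1)=1; Z[24]=2 extend→box=[24,26)
i=25: min(r-i=1, Z[1]=1)=1; Z[25]=1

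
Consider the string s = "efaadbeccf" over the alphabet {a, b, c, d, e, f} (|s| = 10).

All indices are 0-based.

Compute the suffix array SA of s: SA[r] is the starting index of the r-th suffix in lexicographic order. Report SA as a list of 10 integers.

rank | idx | suffix
   0 |   2 | aadbeccf
   1 |   3 | adbeccf
   2 |   5 | beccf
   3 |   7 | ccf
   4 |   8 | cf
   5 |   4 | dbeccf
   6 |   6 | eccf
   7 |   0 | efaadbeccf
   8 |   9 | f
   9 |   1 | faadbeccf

[2, 3, 5, 7, 8, 4, 6, 0, 9, 1]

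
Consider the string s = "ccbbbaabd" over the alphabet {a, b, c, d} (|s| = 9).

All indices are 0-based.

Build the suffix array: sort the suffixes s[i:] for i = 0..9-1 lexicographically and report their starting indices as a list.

rank→(start, suffix):
  0 → (5, 'aabd')
  1 → (6, 'abd')
  2 → (4, 'baabd')
  3 → (3, 'bbaabd')
  4 → (2, 'bbbaabd')
  5 → (7, 'bd')
  6 → (1, 'cbbbaabd')
  7 → (0, 'ccbbbaabd')
  8 → (8, 'd')

[5, 6, 4, 3, 2, 7, 1, 0, 8]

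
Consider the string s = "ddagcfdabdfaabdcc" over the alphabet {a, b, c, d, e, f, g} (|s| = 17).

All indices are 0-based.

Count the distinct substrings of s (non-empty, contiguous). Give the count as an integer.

138

sorted suffixes:
  #0 SA[0]=11  'aabdcc'
  #1 SA[1]=12  'abdcc'
  #2 SA[2]=7  'abdfaabdcc'
  #3 SA[3]=2  'agcfdabdfaabdcc'
  #4 SA[4]=13  'bdcc'
  #5 SA[5]=8  'bdfaabdcc'
  #6 SA[6]=16  'c'
  #7 SA[7]=15  'cc'
  #8 SA[8]=4  'cfdabdfaabdcc'
  #9 SA[9]=6  'dabdfaabdcc'
  #10 SA[10]=1  'dagcfdabdfaabdcc'
  #11 SA[11]=14  'dcc'
  #12 SA[12]=0  'ddagcfdabdfaabdcc'
  #13 SA[13]=9  'dfaabdcc'
  #14 SA[14]=10  'faabdcc'
  #15 SA[15]=5  'fdabdfaabdcc'
  #16 SA[16]=3  'gcfdabdfaabdcc'

SA = [11, 12, 7, 2, 13, 8, 16, 15, 4, 6, 1, 14, 0, 9, 10, 5, 3]
rank  pair      lcp
   1  s[11:],s[12:]  1  'a'
   2  s[12:],s[7:]  3  'abd'
   3  s[7:],s[2:]  1  'a'
   4  s[2:],s[13:]  0  ''
   5  s[13:],s[8:]  2  'bd'
   6  s[8:],s[16:]  0  ''
   7  s[16:],s[15:]  1  'c'
   8  s[15:],s[4:]  1  'c'
   9  s[4:],s[6:]  0  ''
  10  s[6:],s[1:]  2  'da'
  11  s[1:],s[14:]  1  'd'
  12  s[14:],s[0:]  1  'd'
  13  s[0:],s[9:]  1  'd'
  14  s[9:],s[10:]  0  ''
  15  s[10:],s[5:]  1  'f'
  16  s[5:],s[3:]  0  ''

n(n+1)/2 = 17·18/2 = 153
Σ LCP = 0 + 1 + 3 + 1 + 0 + 2 + 0 + 1 + 1 + 0 + 2 + 1 + 1 + 1 + 0 + 1 + 0 = 15
distinct = 153 − 15 = 138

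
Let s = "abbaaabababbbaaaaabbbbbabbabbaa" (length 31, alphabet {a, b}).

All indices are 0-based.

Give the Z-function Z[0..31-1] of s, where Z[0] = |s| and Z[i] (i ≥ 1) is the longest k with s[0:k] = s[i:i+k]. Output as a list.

Z[0]=31
i=1: outside box; Z[1]=0
i=2: outside box; Z[2]=0
i=3: outside box; Z[3]=1 extend→box=[3,4)
i=4: outside box; Z[4]=1 extend→box=[4,5)
i=5: outside box; Z[5]=2 extend→box=[5,7)
i=6: min(r-i=1, Z[1]=0)=0; Z[6]=0
i=7: outside box; Z[7]=2 extend→box=[7,9)
i=8: min(r-i=1, Z[1]=0)=0; Z[8]=0
i=9: outside box; Z[9]=3 extend→box=[9,12)
i=10: min(r-i=2, Z[1]=0)=0; Z[10]=0
i=11: min(r-i=1, Z[2]=0)=0; Z[11]=0
i=12: outside box; Z[12]=0
i=13: outside box; Z[13]=1 extend→box=[13,14)
i=14: outside box; Z[14]=1 extend→box=[14,15)
i=15: outside box; Z[15]=1 extend→box=[15,16)
i=16: outside box; Z[16]=1 extend→box=[16,17)
i=17: outside box; Z[17]=3 extend→box=[17,20)
i=18: min(r-i=2, Z[1]=0)=0; Z[18]=0
i=19: min(r-i=1, Z[2]=0)=0; Z[19]=0
i=20: outside box; Z[20]=0
i=21: outside box; Z[21]=0
i=22: outside box; Z[22]=0
i=23: outside box; Z[23]=4 extend→box=[23,27)
i=24: min(r-i=3, Z[1]=0)=0; Z[24]=0
i=25: min(r-i=2, Z[2]=0)=0; Z[25]=0
i=26: min(r-i=1, Z[3]=1)=1; Z[26]=5 extend→box=[26,31)
i=27: min(r-i=4, Z[1]=0)=0; Z[27]=0
i=28: min(r-i=3, Z[2]=0)=0; Z[28]=0
i=29: min(r-i=2, Z[3]=1)=1; Z[29]=1
i=30: min(r-i=1, Z[4]=1)=1; Z[30]=1

[31, 0, 0, 1, 1, 2, 0, 2, 0, 3, 0, 0, 0, 1, 1, 1, 1, 3, 0, 0, 0, 0, 0, 4, 0, 0, 5, 0, 0, 1, 1]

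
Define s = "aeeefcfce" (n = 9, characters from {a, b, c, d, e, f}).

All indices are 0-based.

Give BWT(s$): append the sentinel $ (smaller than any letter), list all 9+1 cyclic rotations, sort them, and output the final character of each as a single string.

e$ffcaeece

rank  rotation    last
    0  $aeeefcfce  e
    1  aeeefcfce$  $
    2  ce$aeeefcf  f
    3  cfce$aeeef  f
    4  e$aeeefcfc  c
    5  eeefcfce$a  a
    6  eefcfce$ae  e
    7  efcfce$aee  e
    8  fce$aeeefc  c
    9  fcfce$aeee  e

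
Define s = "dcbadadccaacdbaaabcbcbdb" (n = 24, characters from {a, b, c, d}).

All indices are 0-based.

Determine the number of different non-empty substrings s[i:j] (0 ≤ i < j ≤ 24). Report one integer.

270

rank | idx | suffix
   0 |  14 | aaabcbcbdb
   1 |  15 | aabcbcbdb
   2 |   9 | aacdbaaabcbcbdb
   3 |  16 | abcbcbdb
   4 |  10 | acdbaaabcbcbdb
   5 |   3 | adadccaacdbaaabcbcbdb
   6 |   5 | adccaacdbaaabcbcbdb
   7 |  23 | b
   8 |  13 | baaabcbcbdb
   9 |   2 | badadccaacdbaaabcbcbdb
  10 |  17 | bcbcbdb
  11 |  19 | bcbdb
  12 |  21 | bdb
  13 |   8 | caacdbaaabcbcbdb
  14 |   1 | cbadadccaacdbaaabcbcbdb
  15 |  18 | cbcbdb
  16 |  20 | cbdb
  17 |   7 | ccaacdbaaabcbcbdb
  18 |  11 | cdbaaabcbcbdb
  19 |   4 | dadccaacdbaaabcbcbdb
  20 |  22 | db
  21 |  12 | dbaaabcbcbdb
  22 |   0 | dcbadadccaacdbaaabcbcbdb
  23 |   6 | dccaacdbaaabcbcbdb

SA = [14, 15, 9, 16, 10, 3, 5, 23, 13, 2, 17, 19, 21, 8, 1, 18, 20, 7, 11, 4, 22, 12, 0, 6]
[i] adj suffixes → lcp
  [1] 14/15 → 2 ('aa')
  [2] 15/9 → 2 ('aa')
  [3] 9/16 → 1 ('a')
  [4] 16/10 → 1 ('a')
  [5] 10/3 → 1 ('a')
  [6] 3/5 → 2 ('ad')
  [7] 5/23 → 0 ('')
  [8] 23/13 → 1 ('b')
  [9] 13/2 → 2 ('ba')
  [10] 2/17 → 1 ('b')
  [11] 17/19 → 3 ('bcb')
  [12] 19/21 → 1 ('b')
  [13] 21/8 → 0 ('')
  [14] 8/1 → 1 ('c')
  [15] 1/18 → 2 ('cb')
  [16] 18/20 → 2 ('cb')
  [17] 20/7 → 1 ('c')
  [18] 7/11 → 1 ('c')
  [19] 11/4 → 0 ('')
  [20] 4/22 → 1 ('d')
  [21] 22/12 → 2 ('db')
  [22] 12/0 → 1 ('d')
  [23] 0/6 → 2 ('dc')

n(n+1)/2 = 24·25/2 = 300
Σ LCP = 0 + 2 + 2 + 1 + 1 + 1 + 2 + 0 + 1 + 2 + 1 + 3 + 1 + 0 + 1 + 2 + 2 + 1 + 1 + 0 + 1 + 2 + 1 + 2 = 30
distinct = 300 − 30 = 270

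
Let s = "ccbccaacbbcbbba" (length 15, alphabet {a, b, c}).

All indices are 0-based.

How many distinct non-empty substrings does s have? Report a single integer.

101

rank | idx | suffix
   0 |  14 | a
   1 |   5 | aacbbcbbba
   2 |   6 | acbbcbbba
   3 |  13 | ba
   4 |  12 | bba
   5 |  11 | bbba
   6 |   8 | bbcbbba
   7 |   9 | bcbbba
   8 |   2 | bccaacbbcbbba
   9 |   4 | caacbbcbbba
  10 |  10 | cbbba
  11 |   7 | cbbcbbba
  12 |   1 | cbccaacbbcbbba
  13 |   3 | ccaacbbcbbba
  14 |   0 | ccbccaacbbcbbba

SA = [14, 5, 6, 13, 12, 11, 8, 9, 2, 4, 10, 7, 1, 3, 0]
rank  pair      lcp
   1  s[14:],s[5:]  1  'a'
   2  s[5:],s[6:]  1  'a'
   3  s[6:],s[13:]  0  ''
   4  s[13:],s[12:]  1  'b'
   5  s[12:],s[11:]  2  'bb'
   6  s[11:],s[8:]  2  'bb'
   7  s[8:],s[9:]  1  'b'
   8  s[9:],s[2:]  2  'bc'
   9  s[2:],s[4:]  0  ''
  10  s[4:],s[10:]  1  'c'
  11  s[10:],s[7:]  3  'cbb'
  12  s[7:],s[1:]  2  'cb'
  13  s[1:],s[3:]  1  'c'
  14  s[3:],s[0:]  2  'cc'

n(n+1)/2 = 15·16/2 = 120
Σ LCP = 0 + 1 + 1 + 0 + 1 + 2 + 2 + 1 + 2 + 0 + 1 + 3 + 2 + 1 + 2 = 19
distinct = 120 − 19 = 101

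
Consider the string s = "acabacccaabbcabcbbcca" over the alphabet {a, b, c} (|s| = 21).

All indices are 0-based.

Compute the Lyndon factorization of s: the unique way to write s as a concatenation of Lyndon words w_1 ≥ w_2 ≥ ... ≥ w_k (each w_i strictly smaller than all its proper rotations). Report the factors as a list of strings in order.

["ac", "abaccc", "aabbcabcbbcc", "a"]

emit factor 1: 'ac' (i=0, period=2)
emit factor 2: 'abaccc' (i=2, period=6)
emit factor 3: 'aabbcabcbbcc' (i=8, period=12)
emit factor 4: 'a' (i=20, period=1)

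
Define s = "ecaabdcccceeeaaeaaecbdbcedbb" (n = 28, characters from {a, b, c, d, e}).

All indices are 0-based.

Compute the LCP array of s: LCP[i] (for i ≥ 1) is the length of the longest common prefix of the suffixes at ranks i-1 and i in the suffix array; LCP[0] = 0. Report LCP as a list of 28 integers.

sorted suffixes:
  #0 SA[0]=2  'aabdcccceeeaaeaaecbdbcedbb'
  #1 SA[1]=13  'aaeaaecbdbcedbb'
  #2 SA[2]=16  'aaecbdbcedbb'
  #3 SA[3]=3  'abdcccceeeaaeaaecbdbcedbb'
  #4 SA[4]=14  'aeaaecbdbcedbb'
  #5 SA[5]=17  'aecbdbcedbb'
  #6 SA[6]=27  'b'
  #7 SA[7]=26  'bb'
  #8 SA[8]=22  'bcedbb'
  #9 SA[9]=20  'bdbcedbb'
  #10 SA[10]=4  'bdcccceeeaaeaaecbdbcedbb'
  #11 SA[11]=1  'caabdcccceeeaaeaaecbdbcedbb'
  #12 SA[12]=19  'cbdbcedbb'
  #13 SA[13]=6  'cccceeeaaeaaecbdbcedbb'
  #14 SA[14]=7  'ccceeeaaeaaecbdbcedbb'
  #15 SA[15]=8  'cceeeaaeaaecbdbcedbb'
  #16 SA[16]=23  'cedbb'
  #17 SA[17]=9  'ceeeaaeaaecbdbcedbb'
  #18 SA[18]=25  'dbb'
  #19 SA[19]=21  'dbcedbb'
  #20 SA[20]=5  'dcccceeeaaeaaecbdbcedbb'
  #21 SA[21]=12  'eaaeaaecbdbcedbb'
  #22 SA[22]=15  'eaaecbdbcedbb'
  #23 SA[23]=0  'ecaabdcccceeeaaeaaecbdbcedbb'
  #24 SA[24]=18  'ecbdbcedbb'
  #25 SA[25]=24  'edbb'
  #26 SA[26]=11  'eeaaeaaecbdbcedbb'
  #27 SA[27]=10  'eeeaaeaaecbdbcedbb'

SA = [2, 13, 16, 3, 14, 17, 27, 26, 22, 20, 4, 1, 19, 6, 7, 8, 23, 9, 25, 21, 5, 12, 15, 0, 18, 24, 11, 10]
i: (SA[i-1],SA[i]) lcp shared
  1: (2,13) 2 'aa'
  2: (13,16) 3 'aae'
  3: (16,3) 1 'a'
  4: (3,14) 1 'a'
  5: (14,17) 2 'ae'
  6: (17,27) 0 ''
  7: (27,26) 1 'b'
  8: (26,22) 1 'b'
  9: (22,20) 1 'b'
  10: (20,4) 2 'bd'
  11: (4,1) 0 ''
  12: (1,19) 1 'c'
  13: (19,6) 1 'c'
  14: (6,7) 3 'ccc'
  15: (7,8) 2 'cc'
  16: (8,23) 1 'c'
  17: (23,9) 2 'ce'
  18: (9,25) 0 ''
  19: (25,21) 2 'db'
  20: (21,5) 1 'd'
  21: (5,12) 0 ''
  22: (12,15) 4 'eaae'
  23: (15,0) 1 'e'
  24: (0,18) 2 'ec'
  25: (18,24) 1 'e'
  26: (24,11) 1 'e'
  27: (11,10) 2 'ee'

[0, 2, 3, 1, 1, 2, 0, 1, 1, 1, 2, 0, 1, 1, 3, 2, 1, 2, 0, 2, 1, 0, 4, 1, 2, 1, 1, 2]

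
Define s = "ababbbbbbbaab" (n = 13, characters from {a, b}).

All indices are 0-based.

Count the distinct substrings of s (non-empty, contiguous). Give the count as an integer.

rank | idx | suffix
   0 |  10 | aab
   1 |  11 | ab
   2 |   0 | ababbbbbbbaab
   3 |   2 | abbbbbbbaab
   4 |  12 | b
   5 |   9 | baab
   6 |   1 | babbbbbbbaab
   7 |   8 | bbaab
   8 |   7 | bbbaab
   9 |   6 | bbbbaab
  10 |   5 | bbbbbaab
  11 |   4 | bbbbbbaab
  12 |   3 | bbbbbbbaab

SA = [10, 11, 0, 2, 12, 9, 1, 8, 7, 6, 5, 4, 3]
[i] adj suffixes → lcp
  [1] 10/11 → 1 ('a')
  [2] 11/0 → 2 ('ab')
  [3] 0/2 → 2 ('ab')
  [4] 2/12 → 0 ('')
  [5] 12/9 → 1 ('b')
  [6] 9/1 → 2 ('ba')
  [7] 1/8 → 1 ('b')
  [8] 8/7 → 2 ('bb')
  [9] 7/6 → 3 ('bbb')
  [10] 6/5 → 4 ('bbbb')
  [11] 5/4 → 5 ('bbbbb')
  [12] 4/3 → 6 ('bbbbbb')

n(n+1)/2 = 13·14/2 = 91
Σ LCP = 0 + 1 + 2 + 2 + 0 + 1 + 2 + 1 + 2 + 3 + 4 + 5 + 6 = 29
distinct = 91 − 29 = 62

62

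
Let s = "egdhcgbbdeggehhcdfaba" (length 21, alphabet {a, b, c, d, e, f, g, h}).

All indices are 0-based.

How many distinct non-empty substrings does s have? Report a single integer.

216

sorted suffixes:
  #0 SA[0]=20  'a'
  #1 SA[1]=18  'aba'
  #2 SA[2]=19  'ba'
  #3 SA[3]=6  'bbdeggehhcdfaba'
  #4 SA[4]=7  'bdeggehhcdfaba'
  #5 SA[5]=15  'cdfaba'
  #6 SA[6]=4  'cgbbdeggehhcdfaba'
  #7 SA[7]=8  'deggehhcdfaba'
  #8 SA[8]=16  'dfaba'
  #9 SA[9]=2  'dhcgbbdeggehhcdfaba'
  #10 SA[10]=0  'egdhcgbbdeggehhcdfaba'
  #11 SA[11]=9  'eggehhcdfaba'
  #12 SA[12]=12  'ehhcdfaba'
  #13 SA[13]=17  'faba'
  #14 SA[14]=5  'gbbdeggehhcdfaba'
  #15 SA[15]=1  'gdhcgbbdeggehhcdfaba'
  #16 SA[16]=11  'gehhcdfaba'
  #17 SA[17]=10  'ggehhcdfaba'
  #18 SA[18]=14  'hcdfaba'
  #19 SA[19]=3  'hcgbbdeggehhcdfaba'
  #20 SA[20]=13  'hhcdfaba'

SA = [20, 18, 19, 6, 7, 15, 4, 8, 16, 2, 0, 9, 12, 17, 5, 1, 11, 10, 14, 3, 13]
rank  pair      lcp
   1  s[20:],s[18:]  1  'a'
   2  s[18:],s[19:]  0  ''
   3  s[19:],s[6:]  1  'b'
   4  s[6:],s[7:]  1  'b'
   5  s[7:],s[15:]  0  ''
   6  s[15:],s[4:]  1  'c'
   7  s[4:],s[8:]  0  ''
   8  s[8:],s[16:]  1  'd'
   9  s[16:],s[2:]  1  'd'
  10  s[2:],s[0:]  0  ''
  11  s[0:],s[9:]  2  'eg'
  12  s[9:],s[12:]  1  'e'
  13  s[12:],s[17:]  0  ''
  14  s[17:],s[5:]  0  ''
  15  s[5:],s[1:]  1  'g'
  16  s[1:],s[11:]  1  'g'
  17  s[11:],s[10:]  1  'g'
  18  s[10:],s[14:]  0  ''
  19  s[14:],s[3:]  2  'hc'
  20  s[3:],s[13:]  1  'h'

n(n+1)/2 = 21·22/2 = 231
Σ LCP = 0 + 1 + 0 + 1 + 1 + 0 + 1 + 0 + 1 + 1 + 0 + 2 + 1 + 0 + 0 + 1 + 1 + 1 + 0 + 2 + 1 = 15
distinct = 231 − 15 = 216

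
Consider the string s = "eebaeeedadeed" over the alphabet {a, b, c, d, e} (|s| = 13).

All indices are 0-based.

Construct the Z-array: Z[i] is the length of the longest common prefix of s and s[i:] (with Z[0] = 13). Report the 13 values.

Z[0]=13
i=1: i≥r, start 0; Z[1]=1 scan→box=[1,2)
i=2: i≥r, start 0; Z[2]=0
i=3: i≥r, start 0; Z[3]=0
i=4: i≥r, start 0; Z[4]=2 scan→box=[4,6)
i=5: min(r-i=1, Z[1]=1)=1; Z[5]=2 scan→box=[5,7)
i=6: min(r-i=1, Z[1]=1)=1; Z[6]=1
i=7: i≥r, start 0; Z[7]=0
i=8: i≥r, start 0; Z[8]=0
i=9: i≥r, start 0; Z[9]=0
i=10: i≥r, start 0; Z[10]=2 scan→box=[10,12)
i=11: min(r-i=1, Z[1]=1)=1; Z[11]=1
i=12: i≥r, start 0; Z[12]=0

[13, 1, 0, 0, 2, 2, 1, 0, 0, 0, 2, 1, 0]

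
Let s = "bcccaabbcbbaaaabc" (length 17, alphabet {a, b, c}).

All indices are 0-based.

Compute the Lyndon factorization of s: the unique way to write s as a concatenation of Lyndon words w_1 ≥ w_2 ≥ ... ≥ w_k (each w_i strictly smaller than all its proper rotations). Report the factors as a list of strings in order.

["bccc", "aabbcbb", "aaaabc"]

emit factor 1: 'bccc' (i=0, period=4)
emit factor 2: 'aabbcbb' (i=4, period=7)
emit factor 3: 'aaaabc' (i=11, period=6)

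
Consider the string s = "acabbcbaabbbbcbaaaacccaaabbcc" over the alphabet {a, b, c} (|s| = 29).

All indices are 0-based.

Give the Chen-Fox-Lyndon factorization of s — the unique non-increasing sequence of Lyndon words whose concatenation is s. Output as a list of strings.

emit factor 1: 'ac' (i=0, period=2)
emit factor 2: 'abbcb' (i=2, period=5)
emit factor 3: 'aabbbbcb' (i=7, period=8)
emit factor 4: 'aaaacccaaabbcc' (i=15, period=14)

["ac", "abbcb", "aabbbbcb", "aaaacccaaabbcc"]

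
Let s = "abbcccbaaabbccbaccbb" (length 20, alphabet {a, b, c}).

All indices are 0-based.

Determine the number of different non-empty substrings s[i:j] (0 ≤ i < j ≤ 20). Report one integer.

sorted suffixes:
  #0 SA[0]=7  'aaabbccbaccbb'
  #1 SA[1]=8  'aabbccbaccbb'
  #2 SA[2]=9  'abbccbaccbb'
  #3 SA[3]=0  'abbcccbaaabbccbaccbb'
  #4 SA[4]=15  'accbb'
  #5 SA[5]=19  'b'
  #6 SA[6]=6  'baaabbccbaccbb'
  #7 SA[7]=14  'baccbb'
  #8 SA[8]=18  'bb'
  #9 SA[9]=10  'bbccbaccbb'
  #10 SA[10]=1  'bbcccbaaabbccbaccbb'
  #11 SA[11]=11  'bccbaccbb'
  #12 SA[12]=2  'bcccbaaabbccbaccbb'
  #13 SA[13]=5  'cbaaabbccbaccbb'
  #14 SA[14]=13  'cbaccbb'
  #15 SA[15]=17  'cbb'
  #16 SA[16]=4  'ccbaaabbccbaccbb'
  #17 SA[17]=12  'ccbaccbb'
  #18 SA[18]=16  'ccbb'
  #19 SA[19]=3  'cccbaaabbccbaccbb'

SA = [7, 8, 9, 0, 15, 19, 6, 14, 18, 10, 1, 11, 2, 5, 13, 17, 4, 12, 16, 3]
[i] adj suffixes → lcp
  [1] 7/8 → 2 ('aa')
  [2] 8/9 → 1 ('a')
  [3] 9/0 → 5 ('abbcc')
  [4] 0/15 → 1 ('a')
  [5] 15/19 → 0 ('')
  [6] 19/6 → 1 ('b')
  [7] 6/14 → 2 ('ba')
  [8] 14/18 → 1 ('b')
  [9] 18/10 → 2 ('bb')
  [10] 10/1 → 4 ('bbcc')
  [11] 1/11 → 1 ('b')
  [12] 11/2 → 3 ('bcc')
  [13] 2/5 → 0 ('')
  [14] 5/13 → 3 ('cba')
  [15] 13/17 → 2 ('cb')
  [16] 17/4 → 1 ('c')
  [17] 4/12 → 4 ('ccba')
  [18] 12/16 → 3 ('ccb')
  [19] 16/3 → 2 ('cc')

n(n+1)/2 = 20·21/2 = 210
Σ LCP = 0 + 2 + 1 + 5 + 1 + 0 + 1 + 2 + 1 + 2 + 4 + 1 + 3 + 0 + 3 + 2 + 1 + 4 + 3 + 2 = 38
distinct = 210 − 38 = 172

172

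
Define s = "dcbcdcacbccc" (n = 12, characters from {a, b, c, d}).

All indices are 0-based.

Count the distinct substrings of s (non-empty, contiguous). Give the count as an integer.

65

sorted suffixes:
  #0 SA[0]=6  'acbccc'
  #1 SA[1]=8  'bccc'
  #2 SA[2]=2  'bcdcacbccc'
  #3 SA[3]=11  'c'
  #4 SA[4]=5  'cacbccc'
  #5 SA[5]=7  'cbccc'
  #6 SA[6]=1  'cbcdcacbccc'
  #7 SA[7]=10  'cc'
  #8 SA[8]=9  'ccc'
  #9 SA[9]=3  'cdcacbccc'
  #10 SA[10]=4  'dcacbccc'
  #11 SA[11]=0  'dcbcdcacbccc'

SA = [6, 8, 2, 11, 5, 7, 1, 10, 9, 3, 4, 0]
i: (SA[i-1],SA[i]) lcp shared
  1: (6,8) 0 ''
  2: (8,2) 2 'bc'
  3: (2,11) 0 ''
  4: (11,5) 1 'c'
  5: (5,7) 1 'c'
  6: (7,1) 3 'cbc'
  7: (1,10) 1 'c'
  8: (10,9) 2 'cc'
  9: (9,3) 1 'c'
  10: (3,4) 0 ''
  11: (4,0) 2 'dc'

n(n+1)/2 = 12·13/2 = 78
Σ LCP = 0 + 0 + 2 + 0 + 1 + 1 + 3 + 1 + 2 + 1 + 0 + 2 = 13
distinct = 78 − 13 = 65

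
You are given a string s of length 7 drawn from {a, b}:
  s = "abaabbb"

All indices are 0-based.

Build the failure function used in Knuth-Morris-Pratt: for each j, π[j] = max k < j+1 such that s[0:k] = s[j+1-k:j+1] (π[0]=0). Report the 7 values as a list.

π[0] = 0
j=1 s[j]='b': π[1]=0 (border '')
j=2 s[j]='a': π[2]=1 (border 'a')
j=3 s[j]='a': k: 1→0; π[3]=1 (border 'a')
j=4 s[j]='b': π[4]=2 (border 'ab')
j=5 s[j]='b': k: 2→0; π[5]=0 (border '')
j=6 s[j]='b': π[6]=0 (border '')

[0, 0, 1, 1, 2, 0, 0]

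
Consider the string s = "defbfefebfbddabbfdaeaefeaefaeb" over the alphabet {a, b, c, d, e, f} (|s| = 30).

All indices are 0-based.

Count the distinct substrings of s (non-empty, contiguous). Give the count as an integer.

sorted suffixes:
  #0 SA[0]=13  'abbfdaeaefeaefaeb'
  #1 SA[1]=18  'aeaefeaefaeb'
  #2 SA[2]=27  'aeb'
  #3 SA[3]=24  'aefaeb'
  #4 SA[4]=20  'aefeaefaeb'
  #5 SA[5]=29  'b'
  #6 SA[6]=14  'bbfdaeaefeaefaeb'
  #7 SA[7]=10  'bddabbfdaeaefeaefaeb'
  #8 SA[8]=8  'bfbddabbfdaeaefeaefaeb'
  #9 SA[9]=15  'bfdaeaefeaefaeb'
  #10 SA[10]=3  'bfefebfbddabbfdaeaefeaefaeb'
  #11 SA[11]=12  'dabbfdaeaefeaefaeb'
  #12 SA[12]=17  'daeaefeaefaeb'
  #13 SA[13]=11  'ddabbfdaeaefeaefaeb'
  #14 SA[14]=0  'defbfefebfbddabbfdaeaefeaefaeb'
  #15 SA[15]=23  'eaefaeb'
  #16 SA[16]=19  'eaefeaefaeb'
  #17 SA[17]=28  'eb'
  #18 SA[18]=7  'ebfbddabbfdaeaefeaefaeb'
  #19 SA[19]=25  'efaeb'
  #20 SA[20]=1  'efbfefebfbddabbfdaeaefeaefaeb'
  #21 SA[21]=21  'efeaefaeb'
  #22 SA[22]=5  'efebfbddabbfdaeaefeaefaeb'
  #23 SA[23]=26  'faeb'
  #24 SA[24]=9  'fbddabbfdaeaefeaefaeb'
  #25 SA[25]=2  'fbfefebfbddabbfdaeaefeaefaeb'
  #26 SA[26]=16  'fdaeaefeaefaeb'
  #27 SA[27]=22  'feaefaeb'
  #28 SA[28]=6  'febfbddabbfdaeaefeaefaeb'
  #29 SA[29]=4  'fefebfbddabbfdaeaefeaefaeb'

SA = [13, 18, 27, 24, 20, 29, 14, 10, 8, 15, 3, 12, 17, 11, 0, 23, 19, 28, 7, 25, 1, 21, 5, 26, 9, 2, 16, 22, 6, 4]
i: (SA[i-1],SA[i]) lcp shared
  1: (13,18) 1 'a'
  2: (18,27) 2 'ae'
  3: (27,24) 2 'ae'
  4: (24,20) 3 'aef'
  5: (20,29) 0 ''
  6: (29,14) 1 'b'
  7: (14,10) 1 'b'
  8: (10,8) 1 'b'
  9: (8,15) 2 'bf'
  10: (15,3) 2 'bf'
  11: (3,12) 0 ''
  12: (12,17) 2 'da'
  13: (17,11) 1 'd'
  14: (11,0) 1 'd'
  15: (0,23) 0 ''
  16: (23,19) 4 'eaef'
  17: (19,28) 1 'e'
  18: (28,7) 2 'eb'
  19: (7,25) 1 'e'
  20: (25,1) 2 'ef'
  21: (1,21) 2 'ef'
  22: (21,5) 3 'efe'
  23: (5,26) 0 ''
  24: (26,9) 1 'f'
  25: (9,2) 2 'fb'
  26: (2,16) 1 'f'
  27: (16,22) 1 'f'
  28: (22,6) 2 'fe'
  29: (6,4) 2 'fe'

n(n+1)/2 = 30·31/2 = 465
Σ LCP = 0 + 1 + 2 + 2 + 3 + 0 + 1 + 1 + 1 + 2 + 2 + 0 + 2 + 1 + 1 + 0 + 4 + 1 + 2 + 1 + 2 + 2 + 3 + 0 + 1 + 2 + 1 + 1 + 2 + 2 = 43
distinct = 465 − 43 = 422

422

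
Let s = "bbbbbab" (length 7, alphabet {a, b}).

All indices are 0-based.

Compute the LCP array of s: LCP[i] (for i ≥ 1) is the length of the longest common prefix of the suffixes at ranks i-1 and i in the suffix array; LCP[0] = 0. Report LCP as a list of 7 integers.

rank→(start, suffix):
  0 → (5, 'ab')
  1 → (6, 'b')
  2 → (4, 'bab')
  3 → (3, 'bbab')
  4 → (2, 'bbbab')
  5 → (1, 'bbbbab')
  6 → (0, 'bbbbbab')

SA = [5, 6, 4, 3, 2, 1, 0]
[i] adj suffixes → lcp
  [1] 5/6 → 0 ('')
  [2] 6/4 → 1 ('b')
  [3] 4/3 → 1 ('b')
  [4] 3/2 → 2 ('bb')
  [5] 2/1 → 3 ('bbb')
  [6] 1/0 → 4 ('bbbb')

[0, 0, 1, 1, 2, 3, 4]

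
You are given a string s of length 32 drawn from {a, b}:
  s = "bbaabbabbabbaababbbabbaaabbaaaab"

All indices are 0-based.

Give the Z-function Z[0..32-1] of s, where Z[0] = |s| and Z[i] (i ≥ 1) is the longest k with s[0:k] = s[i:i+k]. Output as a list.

[32, 1, 0, 0, 3, 1, 0, 3, 1, 0, 5, 1, 0, 0, 1, 0, 2, 3, 1, 0, 4, 1, 0, 0, 0, 4, 1, 0, 0, 0, 0, 1]

Z[0]=32
i=1: outside box; Z[1]=1 scan→box=[1,2)
i=2: outside box; Z[2]=0
i=3: outside box; Z[3]=0
i=4: outside box; Z[4]=3 scan→box=[4,7)
i=5: min(r-i=2, Z[1]=1)=1; Z[5]=1
i=6: min(r-i=1, Z[2]=0)=0; Z[6]=0
i=7: outside box; Z[7]=3 scan→box=[7,10)
i=8: min(r-i=2, Z[1]=1)=1; Z[8]=1
i=9: min(r-i=1, Z[2]=0)=0; Z[9]=0
i=10: outside box; Z[10]=5 scan→box=[10,15)
i=11: min(r-i=4, Z[1]=1)=1; Z[11]=1
i=12: min(r-i=3, Z[2]=0)=0; Z[12]=0
i=13: min(r-i=2, Z[3]=0)=0; Z[13]=0
i=14: min(r-i=1, Z[4]=3)=1; Z[14]=1
i=15: outside box; Z[15]=0
i=16: outside box; Z[16]=2 scan→box=[16,18)
i=17: min(r-i=1, Z[1]=1)=1; Z[17]=3 scan→box=[17,20)
i=18: min(r-i=2, Z[1]=1)=1; Z[18]=1
i=19: min(r-i=1, Z[2]=0)=0; Z[19]=0
i=20: outside box; Z[20]=4 scan→box=[20,24)
i=21: min(r-i=3, Z[1]=1)=1; Z[21]=1
i=22: min(r-i=2, Z[2]=0)=0; Z[22]=0
i=23: min(r-i=1, Z[3]=0)=0; Z[23]=0
i=24: outside box; Z[24]=0
i=25: outside box; Z[25]=4 scan→box=[25,29)
i=26: min(r-i=3, Z[1]=1)=1; Z[26]=1
i=27: min(r-i=2, Z[2]=0)=0; Z[27]=0
i=28: min(r-i=1, Z[3]=0)=0; Z[28]=0
i=29: outside box; Z[29]=0
i=30: outside box; Z[30]=0
i=31: outside box; Z[31]=1 scan→box=[31,32)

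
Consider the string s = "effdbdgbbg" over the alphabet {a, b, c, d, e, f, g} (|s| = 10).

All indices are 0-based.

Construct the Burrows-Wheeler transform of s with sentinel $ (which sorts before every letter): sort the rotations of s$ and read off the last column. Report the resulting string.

rank  rotation     last
    0  $effdbdgbbg  g
    1  bbg$effdbdg  g
    2  bdgbbg$effd  d
    3  bg$effdbdgb  b
    4  dbdgbbg$eff  f
    5  dgbbg$effdb  b
    6  effdbdgbbg$  $
    7  fdbdgbbg$ef  f
    8  ffdbdgbbg$e  e
    9  g$effdbdgbb  b
   10  gbbg$effdbd  d

ggdbfb$febd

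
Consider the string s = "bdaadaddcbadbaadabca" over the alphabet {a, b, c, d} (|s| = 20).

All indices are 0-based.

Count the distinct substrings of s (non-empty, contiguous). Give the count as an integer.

rank | idx | suffix
   0 |  19 | a
   1 |  13 | aadabca
   2 |   2 | aadaddcbadbaadabca
   3 |  16 | abca
   4 |  14 | adabca
   5 |   3 | adaddcbadbaadabca
   6 |  10 | adbaadabca
   7 |   5 | addcbadbaadabca
   8 |  12 | baadabca
   9 |   9 | badbaadabca
  10 |  17 | bca
  11 |   0 | bdaadaddcbadbaadabca
  12 |  18 | ca
  13 |   8 | cbadbaadabca
  14 |   1 | daadaddcbadbaadabca
  15 |  15 | dabca
  16 |   4 | daddcbadbaadabca
  17 |  11 | dbaadabca
  18 |   7 | dcbadbaadabca
  19 |   6 | ddcbadbaadabca

SA = [19, 13, 2, 16, 14, 3, 10, 5, 12, 9, 17, 0, 18, 8, 1, 15, 4, 11, 7, 6]
i: (SA[i-1],SA[i]) lcp shared
  1: (19,13) 1 'a'
  2: (13,2) 4 'aada'
  3: (2,16) 1 'a'
  4: (16,14) 1 'a'
  5: (14,3) 3 'ada'
  6: (3,10) 2 'ad'
  7: (10,5) 2 'ad'
  8: (5,12) 0 ''
  9: (12,9) 2 'ba'
  10: (9,17) 1 'b'
  11: (17,0) 1 'b'
  12: (0,18) 0 ''
  13: (18,8) 1 'c'
  14: (8,1) 0 ''
  15: (1,15) 2 'da'
  16: (15,4) 2 'da'
  17: (4,11) 1 'd'
  18: (11,7) 1 'd'
  19: (7,6) 1 'd'

n(n+1)/2 = 20·21/2 = 210
Σ LCP = 0 + 1 + 4 + 1 + 1 + 3 + 2 + 2 + 0 + 2 + 1 + 1 + 0 + 1 + 0 + 2 + 2 + 1 + 1 + 1 = 26
distinct = 210 − 26 = 184

184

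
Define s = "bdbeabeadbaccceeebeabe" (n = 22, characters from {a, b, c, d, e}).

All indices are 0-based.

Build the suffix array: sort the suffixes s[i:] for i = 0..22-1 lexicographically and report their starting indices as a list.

sorted suffixes:
  #0 SA[0]=19  'abe'
  #1 SA[1]=4  'abeadbaccceeebeabe'
  #2 SA[2]=10  'accceeebeabe'
  #3 SA[3]=7  'adbaccceeebeabe'
  #4 SA[4]=9  'baccceeebeabe'
  #5 SA[5]=0  'bdbeabeadbaccceeebeabe'
  #6 SA[6]=20  'be'
  #7 SA[7]=17  'beabe'
  #8 SA[8]=2  'beabeadbaccceeebeabe'
  #9 SA[9]=5  'beadbaccceeebeabe'
  #10 SA[10]=11  'ccceeebeabe'
  #11 SA[11]=12  'cceeebeabe'
  #12 SA[12]=13  'ceeebeabe'
  #13 SA[13]=8  'dbaccceeebeabe'
  #14 SA[14]=1  'dbeabeadbaccceeebeabe'
  #15 SA[15]=21  'e'
  #16 SA[16]=18  'eabe'
  #17 SA[17]=3  'eabeadbaccceeebeabe'
  #18 SA[18]=6  'eadbaccceeebeabe'
  #19 SA[19]=16  'ebeabe'
  #20 SA[20]=15  'eebeabe'
  #21 SA[21]=14  'eeebeabe'

[19, 4, 10, 7, 9, 0, 20, 17, 2, 5, 11, 12, 13, 8, 1, 21, 18, 3, 6, 16, 15, 14]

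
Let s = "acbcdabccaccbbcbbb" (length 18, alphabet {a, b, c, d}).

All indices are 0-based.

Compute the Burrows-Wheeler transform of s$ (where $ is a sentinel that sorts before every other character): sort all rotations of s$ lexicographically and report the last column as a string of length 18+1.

bd$cbbccbaccbcababc

rank  rotation             last
    0  $acbcdabccaccbbcbbb  b
    1  abccaccbbcbbb$acbcd  d
    2  acbcdabccaccbbcbbb$  $
    3  accbbcbbb$acbcdabcc  c
    4  b$acbcdabccaccbbcbb  b
    5  bb$acbcdabccaccbbcb  b
    6  bbb$acbcdabccaccbbc  c
    7  bbcbbb$acbcdabccacc  c
    8  bcbbb$acbcdabccaccb  b
    9  bccaccbbcbbb$acbcda  a
   10  bcdabccaccbbcbbb$ac  c
   11  caccbbcbbb$acbcdabc  c
   12  cbbb$acbcdabccaccbb  b
   13  cbbcbbb$acbcdabccac  c
   14  cbcdabccaccbbcbbb$a  a
   15  ccaccbbcbbb$acbcdab  b
   16  ccbbcbbb$acbcdabcca  a
   17  cdabccaccbbcbbb$acb  b
   18  dabccaccbbcbbb$acbc  c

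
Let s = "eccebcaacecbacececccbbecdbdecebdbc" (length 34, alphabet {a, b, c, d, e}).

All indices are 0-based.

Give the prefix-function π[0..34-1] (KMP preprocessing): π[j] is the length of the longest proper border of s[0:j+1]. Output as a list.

[0, 0, 0, 1, 0, 0, 0, 0, 0, 1, 2, 0, 0, 0, 1, 2, 1, 2, 3, 0, 0, 0, 1, 2, 0, 0, 0, 1, 2, 1, 0, 0, 0, 0]

π[0] = 0
j=1 s[j]='c': π[1]=0 (border '')
j=2 s[j]='c': π[2]=0 (border '')
j=3 s[j]='e': π[3]=1 (border 'e')
j=4 s[j]='b': k: 1→0; π[4]=0 (border '')
j=5 s[j]='c': π[5]=0 (border '')
j=6 s[j]='a': π[6]=0 (border '')
j=7 s[j]='a': π[7]=0 (border '')
j=8 s[j]='c': π[8]=0 (border '')
j=9 s[j]='e': π[9]=1 (border 'e')
j=10 s[j]='c': π[10]=2 (border 'ec')
j=11 s[j]='b': k: 2→0; π[11]=0 (border '')
j=12 s[j]='a': π[12]=0 (border '')
j=13 s[j]='c': π[13]=0 (border '')
j=14 s[j]='e': π[14]=1 (border 'e')
j=15 s[j]='c': π[15]=2 (border 'ec')
j=16 s[j]='e': k: 2→0; π[16]=1 (border 'e')
j=17 s[j]='c': π[17]=2 (border 'ec')
j=18 s[j]='c': π[18]=3 (border 'ecc')
j=19 s[j]='c': k: 3→0; π[19]=0 (border '')
j=20 s[j]='b': π[20]=0 (border '')
j=21 s[j]='b': π[21]=0 (border '')
j=22 s[j]='e': π[22]=1 (border 'e')
j=23 s[j]='c': π[23]=2 (border 'ec')
j=24 s[j]='d': k: 2→0; π[24]=0 (border '')
j=25 s[j]='b': π[25]=0 (border '')
j=26 s[j]='d': π[26]=0 (border '')
j=27 s[j]='e': π[27]=1 (border 'e')
j=28 s[j]='c': π[28]=2 (border 'ec')
j=29 s[j]='e': k: 2→0; π[29]=1 (border 'e')
j=30 s[j]='b': k: 1→0; π[30]=0 (border '')
j=31 s[j]='d': π[31]=0 (border '')
j=32 s[j]='b': π[32]=0 (border '')
j=33 s[j]='c': π[33]=0 (border '')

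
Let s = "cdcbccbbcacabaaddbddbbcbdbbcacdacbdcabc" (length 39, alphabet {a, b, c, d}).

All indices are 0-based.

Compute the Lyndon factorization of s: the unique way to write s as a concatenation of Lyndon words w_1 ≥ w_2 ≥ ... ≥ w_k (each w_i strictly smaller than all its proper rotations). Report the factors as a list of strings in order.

["cd", "c", "bcc", "bbc", "ac", "ab", "aaddbddbbcbdbbcacdacbdcabc"]

emit factor 1: 'cd' (i=0, period=2)
emit factor 2: 'c' (i=2, period=1)
emit factor 3: 'bcc' (i=3, period=3)
emit factor 4: 'bbc' (i=6, period=3)
emit factor 5: 'ac' (i=9, period=2)
emit factor 6: 'ab' (i=11, period=2)
emit factor 7: 'aaddbddbbcbdbbcacdacbdcabc' (i=13, period=26)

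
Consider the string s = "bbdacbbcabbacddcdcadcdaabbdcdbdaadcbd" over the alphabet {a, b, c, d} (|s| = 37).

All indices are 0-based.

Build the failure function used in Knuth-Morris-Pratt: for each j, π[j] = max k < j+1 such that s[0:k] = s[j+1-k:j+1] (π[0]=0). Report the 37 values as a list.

π[0] = 0
j=1 s[j]='b': π[1]=1 (border 'b')
j=2 s[j]='d': k: 1→0; π[2]=0 (border '')
j=3 s[j]='a': π[3]=0 (border '')
j=4 s[j]='c': π[4]=0 (border '')
j=5 s[j]='b': π[5]=1 (border 'b')
j=6 s[j]='b': π[6]=2 (border 'bb')
j=7 s[j]='c': k: 2→1→0; π[7]=0 (border '')
j=8 s[j]='a': π[8]=0 (border '')
j=9 s[j]='b': π[9]=1 (border 'b')
j=10 s[j]='b': π[10]=2 (border 'bb')
j=11 s[j]='a': k: 2→1→0; π[11]=0 (border '')
j=12 s[j]='c': π[12]=0 (border '')
j=13 s[j]='d': π[13]=0 (border '')
j=14 s[j]='d': π[14]=0 (border '')
j=15 s[j]='c': π[15]=0 (border '')
j=16 s[j]='d': π[16]=0 (border '')
j=17 s[j]='c': π[17]=0 (border '')
j=18 s[j]='a': π[18]=0 (border '')
j=19 s[j]='d': π[19]=0 (border '')
j=20 s[j]='c': π[20]=0 (border '')
j=21 s[j]='d': π[21]=0 (border '')
j=22 s[j]='a': π[22]=0 (border '')
j=23 s[j]='a': π[23]=0 (border '')
j=24 s[j]='b': π[24]=1 (border 'b')
j=25 s[j]='b': π[25]=2 (border 'bb')
j=26 s[j]='d': π[26]=3 (border 'bbd')
j=27 s[j]='c': k: 3→0; π[27]=0 (border '')
j=28 s[j]='d': π[28]=0 (border '')
j=29 s[j]='b': π[29]=1 (border 'b')
j=30 s[j]='d': k: 1→0; π[30]=0 (border '')
j=31 s[j]='a': π[31]=0 (border '')
j=32 s[j]='a': π[32]=0 (border '')
j=33 s[j]='d': π[33]=0 (border '')
j=34 s[j]='c': π[34]=0 (border '')
j=35 s[j]='b': π[35]=1 (border 'b')
j=36 s[j]='d': k: 1→0; π[36]=0 (border '')

[0, 1, 0, 0, 0, 1, 2, 0, 0, 1, 2, 0, 0, 0, 0, 0, 0, 0, 0, 0, 0, 0, 0, 0, 1, 2, 3, 0, 0, 1, 0, 0, 0, 0, 0, 1, 0]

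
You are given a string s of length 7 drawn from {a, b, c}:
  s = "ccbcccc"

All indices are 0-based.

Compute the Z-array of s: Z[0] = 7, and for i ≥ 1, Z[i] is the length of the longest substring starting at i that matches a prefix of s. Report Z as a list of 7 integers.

Z[0]=7
i=1: i≥r, start 0; Z[1]=1 extend→box=[1,2)
i=2: i≥r, start 0; Z[2]=0
i=3: i≥r, start 0; Z[3]=2 extend→box=[3,5)
i=4: min(r-i=1, Z[1]=1)=1; Z[4]=2 extend→box=[4,6)
i=5: min(r-i=1, Z[1]=1)=1; Z[5]=2 extend→box=[5,7)
i=6: min(r-i=1, Z[1]=1)=1; Z[6]=1

[7, 1, 0, 2, 2, 2, 1]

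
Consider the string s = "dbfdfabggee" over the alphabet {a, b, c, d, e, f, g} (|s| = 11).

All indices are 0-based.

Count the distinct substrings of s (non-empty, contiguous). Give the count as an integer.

rank | idx | suffix
   0 |   5 | abggee
   1 |   1 | bfdfabggee
   2 |   6 | bggee
   3 |   0 | dbfdfabggee
   4 |   3 | dfabggee
   5 |  10 | e
   6 |   9 | ee
   7 |   4 | fabggee
   8 |   2 | fdfabggee
   9 |   8 | gee
  10 |   7 | ggee

SA = [5, 1, 6, 0, 3, 10, 9, 4, 2, 8, 7]
i: (SA[i-1],SA[i]) lcp shared
  1: (5,1) 0 ''
  2: (1,6) 1 'b'
  3: (6,0) 0 ''
  4: (0,3) 1 'd'
  5: (3,10) 0 ''
  6: (10,9) 1 'e'
  7: (9,4) 0 ''
  8: (4,2) 1 'f'
  9: (2,8) 0 ''
  10: (8,7) 1 'g'

n(n+1)/2 = 11·12/2 = 66
Σ LCP = 0 + 0 + 1 + 0 + 1 + 0 + 1 + 0 + 1 + 0 + 1 = 5
distinct = 66 − 5 = 61

61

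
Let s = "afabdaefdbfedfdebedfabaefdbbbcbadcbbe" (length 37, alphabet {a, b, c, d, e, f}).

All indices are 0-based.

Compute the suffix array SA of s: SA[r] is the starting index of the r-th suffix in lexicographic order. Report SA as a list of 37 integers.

[20, 2, 31, 22, 5, 0, 30, 21, 26, 27, 34, 28, 3, 35, 16, 9, 29, 33, 4, 25, 8, 32, 14, 18, 12, 36, 15, 17, 11, 23, 6, 19, 1, 24, 7, 13, 10]

rank→(start, suffix):
  0 → (20, 'abaefdbbbcbadcbbe')
  1 → (2, 'abdaefdbfedfdebedfabaefdbbbcbadcbbe')
  2 → (31, 'adcbbe')
  3 → (22, 'aefdbbbcbadcbbe')
  4 → (5, 'aefdbfedfdebedfabaefdbbbcbadcbbe')
  5 → (0, 'afabdaefdbfedfdebedfabaefdbbbcbadcbbe')
  6 → (30, 'badcbbe')
  7 → (21, 'baefdbbbcbadcbbe')
  8 → (26, 'bbbcbadcbbe')
  9 → (27, 'bbcbadcbbe')
  10 → (34, 'bbe')
  11 → (28, 'bcbadcbbe')
  12 → (3, 'bdaefdbfedfdebedfabaefdbbbcbadcbbe')
  13 → (35, 'be')
  14 → (16, 'bedfabaefdbbbcbadcbbe')
  15 → (9, 'bfedfdebedfabaefdbbbcbadcbbe')
  16 → (29, 'cbadcbbe')
  17 → (33, 'cbbe')
  18 → (4, 'daefdbfedfdebedfabaefdbbbcbadcbbe')
  19 → (25, 'dbbbcbadcbbe')
  20 → (8, 'dbfedfdebedfabaefdbbbcbadcbbe')
  21 → (32, 'dcbbe')
  22 → (14, 'debedfabaefdbbbcbadcbbe')
  23 → (18, 'dfabaefdbbbcbadcbbe')
  24 → (12, 'dfdebedfabaefdbbbcbadcbbe')
  25 → (36, 'e')
  26 → (15, 'ebedfabaefdbbbcbadcbbe')
  27 → (17, 'edfabaefdbbbcbadcbbe')
  28 → (11, 'edfdebedfabaefdbbbcbadcbbe')
  29 → (23, 'efdbbbcbadcbbe')
  30 → (6, 'efdbfedfdebedfabaefdbbbcbadcbbe')
  31 → (19, 'fabaefdbbbcbadcbbe')
  32 → (1, 'fabdaefdbfedfdebedfabaefdbbbcbadcbbe')
  33 → (24, 'fdbbbcbadcbbe')
  34 → (7, 'fdbfedfdebedfabaefdbbbcbadcbbe')
  35 → (13, 'fdebedfabaefdbbbcbadcbbe')
  36 → (10, 'fedfdebedfabaefdbbbcbadcbbe')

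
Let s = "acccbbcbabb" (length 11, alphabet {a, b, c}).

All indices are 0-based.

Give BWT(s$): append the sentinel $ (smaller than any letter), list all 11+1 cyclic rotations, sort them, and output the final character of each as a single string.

bb$bcacbbcca

rank  rotation      last
    0  $acccbbcbabb  b
    1  abb$acccbbcb  b
    2  acccbbcbabb$  $
    3  b$acccbbcbab  b
    4  babb$acccbbc  c
    5  bb$acccbbcba  a
    6  bbcbabb$accc  c
    7  bcbabb$acccb  b
    8  cbabb$acccbb  b
    9  cbbcbabb$acc  c
   10  ccbbcbabb$ac  c
   11  cccbbcbabb$a  a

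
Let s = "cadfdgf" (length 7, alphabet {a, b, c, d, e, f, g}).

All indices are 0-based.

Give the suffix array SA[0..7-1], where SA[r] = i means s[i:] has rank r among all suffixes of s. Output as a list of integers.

sorted suffixes:
  #0 SA[0]=1  'adfdgf'
  #1 SA[1]=0  'cadfdgf'
  #2 SA[2]=2  'dfdgf'
  #3 SA[3]=4  'dgf'
  #4 SA[4]=6  'f'
  #5 SA[5]=3  'fdgf'
  #6 SA[6]=5  'gf'

[1, 0, 2, 4, 6, 3, 5]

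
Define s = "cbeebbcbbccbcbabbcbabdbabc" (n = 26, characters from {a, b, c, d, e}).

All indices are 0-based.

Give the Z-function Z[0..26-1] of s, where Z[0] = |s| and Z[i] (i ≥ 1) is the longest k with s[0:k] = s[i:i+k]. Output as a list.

[26, 0, 0, 0, 0, 0, 2, 0, 0, 1, 2, 0, 2, 0, 0, 0, 0, 2, 0, 0, 0, 0, 0, 0, 0, 1]

Z[0]=26
i=1: i≥r, start 0; Z[1]=0
i=2: i≥r, start 0; Z[2]=0
i=3: i≥r, start 0; Z[3]=0
i=4: i≥r, start 0; Z[4]=0
i=5: i≥r, start 0; Z[5]=0
i=6: i≥r, start 0; Z[6]=2 extend→box=[6,8)
i=7: min(r-i=1, Z[1]=0)=0; Z[7]=0
i=8: i≥r, start 0; Z[8]=0
i=9: i≥r, start 0; Z[9]=1 extend→box=[9,10)
i=10: i≥r, start 0; Z[10]=2 extend→box=[10,12)
i=11: min(r-i=1, Z[1]=0)=0; Z[11]=0
i=12: i≥r, start 0; Z[12]=2 extend→box=[12,14)
i=13: min(r-i=1, Z[1]=0)=0; Z[13]=0
i=14: i≥r, start 0; Z[14]=0
i=15: i≥r, start 0; Z[15]=0
i=16: i≥r, start 0; Z[16]=0
i=17: i≥r, start 0; Z[17]=2 extend→box=[17,19)
i=18: min(r-i=1, Z[1]=0)=0; Z[18]=0
i=19: i≥r, start 0; Z[19]=0
i=20: i≥r, start 0; Z[20]=0
i=21: i≥r, start 0; Z[21]=0
i=22: i≥r, start 0; Z[22]=0
i=23: i≥r, start 0; Z[23]=0
i=24: i≥r, start 0; Z[24]=0
i=25: i≥r, start 0; Z[25]=1 extend→box=[25,26)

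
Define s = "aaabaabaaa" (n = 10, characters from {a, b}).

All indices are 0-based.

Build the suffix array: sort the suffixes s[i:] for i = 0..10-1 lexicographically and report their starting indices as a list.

rank | idx | suffix
   0 |   9 | a
   1 |   8 | aa
   2 |   7 | aaa
   3 |   0 | aaabaabaaa
   4 |   4 | aabaaa
   5 |   1 | aabaabaaa
   6 |   5 | abaaa
   7 |   2 | abaabaaa
   8 |   6 | baaa
   9 |   3 | baabaaa

[9, 8, 7, 0, 4, 1, 5, 2, 6, 3]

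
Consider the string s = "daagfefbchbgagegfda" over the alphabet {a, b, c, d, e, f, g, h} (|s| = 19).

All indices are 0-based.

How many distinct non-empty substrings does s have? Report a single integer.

176

sorted suffixes:
  #0 SA[0]=18  'a'
  #1 SA[1]=1  'aagfefbchbgagegfda'
  #2 SA[2]=12  'agegfda'
  #3 SA[3]=2  'agfefbchbgagegfda'
  #4 SA[4]=7  'bchbgagegfda'
  #5 SA[5]=10  'bgagegfda'
  #6 SA[6]=8  'chbgagegfda'
  #7 SA[7]=17  'da'
  #8 SA[8]=0  'daagfefbchbgagegfda'
  #9 SA[9]=5  'efbchbgagegfda'
  #10 SA[10]=14  'egfda'
  #11 SA[11]=6  'fbchbgagegfda'
  #12 SA[12]=16  'fda'
  #13 SA[13]=4  'fefbchbgagegfda'
  #14 SA[14]=11  'gagegfda'
  #15 SA[15]=13  'gegfda'
  #16 SA[16]=15  'gfda'
  #17 SA[17]=3  'gfefbchbgagegfda'
  #18 SA[18]=9  'hbgagegfda'

SA = [18, 1, 12, 2, 7, 10, 8, 17, 0, 5, 14, 6, 16, 4, 11, 13, 15, 3, 9]
[i] adj suffixes → lcp
  [1] 18/1 → 1 ('a')
  [2] 1/12 → 1 ('a')
  [3] 12/2 → 2 ('ag')
  [4] 2/7 → 0 ('')
  [5] 7/10 → 1 ('b')
  [6] 10/8 → 0 ('')
  [7] 8/17 → 0 ('')
  [8] 17/0 → 2 ('da')
  [9] 0/5 → 0 ('')
  [10] 5/14 → 1 ('e')
  [11] 14/6 → 0 ('')
  [12] 6/16 → 1 ('f')
  [13] 16/4 → 1 ('f')
  [14] 4/11 → 0 ('')
  [15] 11/13 → 1 ('g')
  [16] 13/15 → 1 ('g')
  [17] 15/3 → 2 ('gf')
  [18] 3/9 → 0 ('')

n(n+1)/2 = 19·20/2 = 190
Σ LCP = 0 + 1 + 1 + 2 + 0 + 1 + 0 + 0 + 2 + 0 + 1 + 0 + 1 + 1 + 0 + 1 + 1 + 2 + 0 = 14
distinct = 190 − 14 = 176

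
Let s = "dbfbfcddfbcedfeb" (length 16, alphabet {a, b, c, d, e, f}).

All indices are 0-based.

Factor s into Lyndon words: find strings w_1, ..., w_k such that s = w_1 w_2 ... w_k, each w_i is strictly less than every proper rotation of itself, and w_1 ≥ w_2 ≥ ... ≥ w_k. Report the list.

["d", "bfbfcddf", "bcedfe", "b"]

emit factor 1: 'd' (i=0, period=1)
emit factor 2: 'bfbfcddf' (i=1, period=8)
emit factor 3: 'bcedfe' (i=9, period=6)
emit factor 4: 'b' (i=15, period=1)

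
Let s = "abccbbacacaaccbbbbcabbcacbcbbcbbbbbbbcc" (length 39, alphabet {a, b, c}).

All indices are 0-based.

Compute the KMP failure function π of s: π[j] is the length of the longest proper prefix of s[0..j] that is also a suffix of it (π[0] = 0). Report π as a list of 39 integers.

[0, 0, 0, 0, 0, 0, 1, 0, 1, 0, 1, 1, 0, 0, 0, 0, 0, 0, 0, 1, 2, 0, 0, 1, 0, 0, 0, 0, 0, 0, 0, 0, 0, 0, 0, 0, 0, 0, 0]

π[0] = 0
j=1 s[j]='b': π[1]=0 (border '')
j=2 s[j]='c': π[2]=0 (border '')
j=3 s[j]='c': π[3]=0 (border '')
j=4 s[j]='b': π[4]=0 (border '')
j=5 s[j]='b': π[5]=0 (border '')
j=6 s[j]='a': π[6]=1 (border 'a')
j=7 s[j]='c': k: 1→0; π[7]=0 (border '')
j=8 s[j]='a': π[8]=1 (border 'a')
j=9 s[j]='c': k: 1→0; π[9]=0 (border '')
j=10 s[j]='a': π[10]=1 (border 'a')
j=11 s[j]='a': k: 1→0; π[11]=1 (border 'a')
j=12 s[j]='c': k: 1→0; π[12]=0 (border '')
j=13 s[j]='c': π[13]=0 (border '')
j=14 s[j]='b': π[14]=0 (border '')
j=15 s[j]='b': π[15]=0 (border '')
j=16 s[j]='b': π[16]=0 (border '')
j=17 s[j]='b': π[17]=0 (border '')
j=18 s[j]='c': π[18]=0 (border '')
j=19 s[j]='a': π[19]=1 (border 'a')
j=20 s[j]='b': π[20]=2 (border 'ab')
j=21 s[j]='b': k: 2→0; π[21]=0 (border '')
j=22 s[j]='c': π[22]=0 (border '')
j=23 s[j]='a': π[23]=1 (border 'a')
j=24 s[j]='c': k: 1→0; π[24]=0 (border '')
j=25 s[j]='b': π[25]=0 (border '')
j=26 s[j]='c': π[26]=0 (border '')
j=27 s[j]='b': π[27]=0 (border '')
j=28 s[j]='b': π[28]=0 (border '')
j=29 s[j]='c': π[29]=0 (border '')
j=30 s[j]='b': π[30]=0 (border '')
j=31 s[j]='b': π[31]=0 (border '')
j=32 s[j]='b': π[32]=0 (border '')
j=33 s[j]='b': π[33]=0 (border '')
j=34 s[j]='b': π[34]=0 (border '')
j=35 s[j]='b': π[35]=0 (border '')
j=36 s[j]='b': π[36]=0 (border '')
j=37 s[j]='c': π[37]=0 (border '')
j=38 s[j]='c': π[38]=0 (border '')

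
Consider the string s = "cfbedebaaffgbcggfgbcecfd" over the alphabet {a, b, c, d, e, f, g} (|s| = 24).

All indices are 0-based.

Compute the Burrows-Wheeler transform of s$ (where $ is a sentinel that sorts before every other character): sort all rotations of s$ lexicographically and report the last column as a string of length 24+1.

rank  rotation                   last
    0  $cfbedebaaffgbcggfgbcecfd  d
    1  aaffgbcggfgbcecfd$cfbedeb  b
    2  affgbcggfgbcecfd$cfbedeba  a
    3  baaffgbcggfgbcecfd$cfbede  e
    4  bcecfd$cfbedebaaffgbcggfg  g
    5  bcggfgbcecfd$cfbedebaaffg  g
    6  bedebaaffgbcggfgbcecfd$cf  f
    7  cecfd$cfbedebaaffgbcggfgb  b
    8  cfbedebaaffgbcggfgbcecfd$  $
    9  cfd$cfbedebaaffgbcggfgbce  e
   10  cggfgbcecfd$cfbedebaaffgb  b
   11  d$cfbedebaaffgbcggfgbcecf  f
   12  debaaffgbcggfgbcecfd$cfbe  e
   13  ebaaffgbcggfgbcecfd$cfbed  d
   14  ecfd$cfbedebaaffgbcggfgbc  c
   15  edebaaffgbcggfgbcecfd$cfb  b
   16  fbedebaaffgbcggfgbcecfd$c  c
   17  fd$cfbedebaaffgbcggfgbcec  c
   18  ffgbcggfgbcecfd$cfbedebaa  a
   19  fgbcecfd$cfbedebaaffgbcgg  g
   20  fgbcggfgbcecfd$cfbedebaaf  f
   21  gbcecfd$cfbedebaaffgbcggf  f
   22  gbcggfgbcecfd$cfbedebaaff  f
   23  gfgbcecfd$cfbedebaaffgbcg  g
   24  ggfgbcecfd$cfbedebaaffgbc  c

dbaeggfb$ebfedcbccagfffgc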